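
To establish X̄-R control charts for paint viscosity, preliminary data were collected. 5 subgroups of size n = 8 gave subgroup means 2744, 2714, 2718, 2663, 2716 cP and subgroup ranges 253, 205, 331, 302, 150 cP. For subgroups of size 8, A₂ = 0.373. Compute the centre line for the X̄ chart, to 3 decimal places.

2711.000

X̄̄ = (2744 + 2714 + 2718 + 2663 + 2716) / 5 = 13555.0000 / 5 = 2711.0000
CL = X̄̄ = 2711.0000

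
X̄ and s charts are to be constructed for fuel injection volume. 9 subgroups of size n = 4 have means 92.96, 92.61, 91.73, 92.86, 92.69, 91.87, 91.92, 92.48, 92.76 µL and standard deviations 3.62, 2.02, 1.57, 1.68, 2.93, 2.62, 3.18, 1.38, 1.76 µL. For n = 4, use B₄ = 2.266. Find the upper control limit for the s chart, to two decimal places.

5.23

s̄ = (3.62 + 2.02 + 1.57 + 1.68 + 2.93 + 2.62 + 3.18 + 1.38 + 1.76) / 9 = 2.3067
UCL_s = B₄·s̄ = 2.266 × 2.3067 = 5.2269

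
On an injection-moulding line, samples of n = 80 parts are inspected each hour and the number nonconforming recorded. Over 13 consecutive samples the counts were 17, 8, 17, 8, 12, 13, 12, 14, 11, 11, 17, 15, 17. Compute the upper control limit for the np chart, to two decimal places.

23.20

p̄ = Σdᵢ / (k·n) = 172 / (13 × 80) = 0.16538
UCL = np̄ + 3·√(np̄(1−p̄)) = 13.2308 + 3 × √(13.2308×0.83462) = 13.2308 + 3 × 3.3230 = 23.1999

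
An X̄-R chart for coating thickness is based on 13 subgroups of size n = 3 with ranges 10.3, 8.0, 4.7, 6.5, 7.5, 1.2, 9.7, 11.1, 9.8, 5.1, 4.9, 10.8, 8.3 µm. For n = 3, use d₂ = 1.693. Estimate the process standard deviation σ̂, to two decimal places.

R̄ = (10.3 + 8.0 + 4.7 + 6.5 + 7.5 + 1.2 + 9.7 + 11.1 + 9.8 + 5.1 + 4.9 + 10.8 + 8.3) / 13 = 7.5308
σ̂ = R̄ / d₂ = 7.5308 / 1.693 = 4.4482

4.45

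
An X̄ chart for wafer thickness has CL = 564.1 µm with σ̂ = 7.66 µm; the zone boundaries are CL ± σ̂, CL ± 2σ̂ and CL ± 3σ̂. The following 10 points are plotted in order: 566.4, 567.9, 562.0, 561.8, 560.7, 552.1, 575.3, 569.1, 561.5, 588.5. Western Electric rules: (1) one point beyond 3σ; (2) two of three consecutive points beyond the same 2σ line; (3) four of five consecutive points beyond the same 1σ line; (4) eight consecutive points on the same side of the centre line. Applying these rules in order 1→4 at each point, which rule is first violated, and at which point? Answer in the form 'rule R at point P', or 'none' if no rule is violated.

Zone of each point (C = within 1σ̂, B = 1σ̂–2σ̂, A = 2σ̂–3σ̂, * = beyond 3σ̂; sign = side of CL): 1:+C, 2:+C, 3:-C, 4:-C, 5:-C, 6:-B, 7:+B, 8:+C, 9:-C, 10:+*
Rule 1 (one point beyond the 3σ limits) is satisfied at point 10.

rule 1 at point 10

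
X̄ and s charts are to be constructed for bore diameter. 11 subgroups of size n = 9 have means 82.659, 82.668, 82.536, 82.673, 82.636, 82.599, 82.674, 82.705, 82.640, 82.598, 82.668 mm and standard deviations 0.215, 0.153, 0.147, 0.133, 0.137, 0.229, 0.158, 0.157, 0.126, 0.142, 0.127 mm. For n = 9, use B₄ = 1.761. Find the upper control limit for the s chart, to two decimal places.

0.28

s̄ = (0.215 + 0.153 + 0.147 + 0.133 + 0.137 + 0.229 + 0.158 + 0.157 + 0.126 + 0.142 + 0.127) / 11 = 0.1567
UCL_s = B₄·s̄ = 1.761 × 0.1567 = 0.2760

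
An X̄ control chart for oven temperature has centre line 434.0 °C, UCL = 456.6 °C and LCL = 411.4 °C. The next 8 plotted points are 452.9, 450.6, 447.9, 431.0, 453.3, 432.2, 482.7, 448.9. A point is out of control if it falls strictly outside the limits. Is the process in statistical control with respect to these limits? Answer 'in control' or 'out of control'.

Compare each point to [411.4, 456.6]: sample 7 = 482.7 > UCL.

out of control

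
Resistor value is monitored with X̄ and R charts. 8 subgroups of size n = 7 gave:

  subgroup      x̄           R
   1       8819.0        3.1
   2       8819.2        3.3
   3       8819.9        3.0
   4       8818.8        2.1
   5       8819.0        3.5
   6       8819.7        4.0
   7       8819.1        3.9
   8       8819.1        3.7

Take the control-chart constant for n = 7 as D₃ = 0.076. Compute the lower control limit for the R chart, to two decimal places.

0.25

R̄ = (3.1 + 3.3 + 3.0 + 2.1 + 3.5 + 4.0 + 3.9 + 3.7) / 8 = 26.6000 / 8 = 3.3250
LCL_R = D₃·R̄ = 0.076 × 3.3250 = 0.2527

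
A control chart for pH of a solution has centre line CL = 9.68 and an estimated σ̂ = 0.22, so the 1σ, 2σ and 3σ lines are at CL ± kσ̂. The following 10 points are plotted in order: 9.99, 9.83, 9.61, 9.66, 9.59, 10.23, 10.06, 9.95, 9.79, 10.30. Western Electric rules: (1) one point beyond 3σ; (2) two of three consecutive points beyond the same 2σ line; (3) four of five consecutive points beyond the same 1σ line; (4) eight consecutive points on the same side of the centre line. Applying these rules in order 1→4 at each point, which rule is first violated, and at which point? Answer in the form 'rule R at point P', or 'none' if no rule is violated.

Zone of each point (C = within 1σ̂, B = 1σ̂–2σ̂, A = 2σ̂–3σ̂, * = beyond 3σ̂; sign = side of CL): 1:+B, 2:+C, 3:-C, 4:-C, 5:-C, 6:+A, 7:+B, 8:+B, 9:+C, 10:+A
Rule 3 (four of five consecutive points beyond the same 1σ limit) is satisfied at point 10.

rule 3 at point 10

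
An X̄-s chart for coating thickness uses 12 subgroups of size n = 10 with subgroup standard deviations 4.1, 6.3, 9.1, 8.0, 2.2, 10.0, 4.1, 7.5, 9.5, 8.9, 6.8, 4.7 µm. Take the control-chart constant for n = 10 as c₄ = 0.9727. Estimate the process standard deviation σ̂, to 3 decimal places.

s̄ = (4.1 + 6.3 + 9.1 + 8.0 + 2.2 + 10.0 + 4.1 + 7.5 + 9.5 + 8.9 + 6.8 + 4.7) / 12 = 6.7667
σ̂ = s̄ / c₄ = 6.7667 / 0.9727 = 6.9566

6.957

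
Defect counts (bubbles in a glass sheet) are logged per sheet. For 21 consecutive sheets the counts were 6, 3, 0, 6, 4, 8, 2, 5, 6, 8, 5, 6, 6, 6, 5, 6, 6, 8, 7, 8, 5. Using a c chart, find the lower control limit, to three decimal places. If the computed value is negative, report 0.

c̄ = (6 + 3 + 0 + 6 + 4 + 8 + 2 + 5 + 6 + 8 + 5 + 6 + 6 + 6 + 5 + 6 + 6 + 8 + 7 + 8 + 5) / 21 = 116 / 21 = 5.5238
LCL = c̄ − 3√c̄ = 5.5238 − 3 × 2.3503 = -1.5270 → 0 (cannot be negative)

0.000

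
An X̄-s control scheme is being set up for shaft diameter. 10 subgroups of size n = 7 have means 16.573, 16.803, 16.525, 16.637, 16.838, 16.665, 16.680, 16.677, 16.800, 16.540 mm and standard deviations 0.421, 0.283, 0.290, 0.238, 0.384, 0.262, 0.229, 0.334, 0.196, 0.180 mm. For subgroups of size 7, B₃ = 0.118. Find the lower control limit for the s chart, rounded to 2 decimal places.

0.03

s̄ = (0.421 + 0.283 + 0.290 + 0.238 + 0.384 + 0.262 + 0.229 + 0.334 + 0.196 + 0.180) / 10 = 0.2817
LCL_s = B₃·s̄ = 0.118 × 0.2817 = 0.0332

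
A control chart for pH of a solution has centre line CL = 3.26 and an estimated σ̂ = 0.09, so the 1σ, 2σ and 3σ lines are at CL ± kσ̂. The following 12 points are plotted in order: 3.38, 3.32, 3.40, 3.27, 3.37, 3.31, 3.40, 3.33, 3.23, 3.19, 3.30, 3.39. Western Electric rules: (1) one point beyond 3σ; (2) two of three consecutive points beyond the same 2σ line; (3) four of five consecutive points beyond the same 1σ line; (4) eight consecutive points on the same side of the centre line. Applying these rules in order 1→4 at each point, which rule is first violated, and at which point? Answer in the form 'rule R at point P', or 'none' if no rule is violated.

rule 4 at point 8

Zone of each point (C = within 1σ̂, B = 1σ̂–2σ̂, A = 2σ̂–3σ̂, * = beyond 3σ̂; sign = side of CL): 1:+B, 2:+C, 3:+B, 4:+C, 5:+B, 6:+C, 7:+B, 8:+C, 9:-C, 10:-C, 11:+C, 12:+B
Rule 4 (eight consecutive points on the same side of the centre line) is satisfied at point 8.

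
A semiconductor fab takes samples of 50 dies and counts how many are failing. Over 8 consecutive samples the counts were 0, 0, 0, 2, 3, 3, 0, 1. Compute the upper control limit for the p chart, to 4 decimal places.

0.0854

p̄ = Σdᵢ / (k·n) = 9 / (8 × 50) = 0.02250
UCL = p̄ + 3·√(p̄(1−p̄)/n) = 0.02250 + 3 × √(0.02250×0.97750/50) = 0.02250 + 3 × 0.02097 = 0.08542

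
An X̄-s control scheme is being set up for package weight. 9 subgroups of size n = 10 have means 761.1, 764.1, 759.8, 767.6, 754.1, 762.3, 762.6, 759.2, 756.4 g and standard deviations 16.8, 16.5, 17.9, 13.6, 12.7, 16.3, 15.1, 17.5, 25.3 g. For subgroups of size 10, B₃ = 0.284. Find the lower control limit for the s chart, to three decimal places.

s̄ = (16.8 + 16.5 + 17.9 + 13.6 + 12.7 + 16.3 + 15.1 + 17.5 + 25.3) / 9 = 16.8556
LCL_s = B₃·s̄ = 0.284 × 16.8556 = 4.7870

4.787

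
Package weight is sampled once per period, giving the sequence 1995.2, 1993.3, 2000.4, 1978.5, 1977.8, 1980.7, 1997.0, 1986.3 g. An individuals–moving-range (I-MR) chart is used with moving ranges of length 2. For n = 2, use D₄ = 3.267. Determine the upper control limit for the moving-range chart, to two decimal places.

28.70

Moving ranges: 1.9, 7.1, 21.9, 0.7, 2.9, 16.3, 10.7; M̄R̄ = 61.5000 / 7 = 8.7857
UCL_MR = D₄·M̄R̄ = 3.267 × 8.7857 = 28.7029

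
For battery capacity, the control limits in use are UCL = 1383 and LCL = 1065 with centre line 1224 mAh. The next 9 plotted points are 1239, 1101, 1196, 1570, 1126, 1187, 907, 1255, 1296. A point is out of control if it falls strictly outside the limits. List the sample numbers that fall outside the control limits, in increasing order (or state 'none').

Compare each point to [1065, 1383]: sample 4 = 1570 > UCL; sample 7 = 907 < LCL.

4, 7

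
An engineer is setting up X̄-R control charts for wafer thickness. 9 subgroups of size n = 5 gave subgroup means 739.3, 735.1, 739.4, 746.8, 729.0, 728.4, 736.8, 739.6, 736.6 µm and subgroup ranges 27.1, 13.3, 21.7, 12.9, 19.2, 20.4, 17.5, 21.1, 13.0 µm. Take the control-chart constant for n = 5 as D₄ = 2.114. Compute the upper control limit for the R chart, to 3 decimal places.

39.039

R̄ = (27.1 + 13.3 + 21.7 + 12.9 + 19.2 + 20.4 + 17.5 + 21.1 + 13.0) / 9 = 166.2000 / 9 = 18.4667
UCL_R = D₄·R̄ = 2.114 × 18.4667 = 39.0385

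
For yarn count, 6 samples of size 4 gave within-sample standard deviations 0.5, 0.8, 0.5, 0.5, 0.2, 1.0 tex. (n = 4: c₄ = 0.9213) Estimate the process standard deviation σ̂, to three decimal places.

s̄ = (0.5 + 0.8 + 0.5 + 0.5 + 0.2 + 1.0) / 6 = 0.5833
σ̂ = s̄ / c₄ = 0.5833 / 0.9213 = 0.6332

0.633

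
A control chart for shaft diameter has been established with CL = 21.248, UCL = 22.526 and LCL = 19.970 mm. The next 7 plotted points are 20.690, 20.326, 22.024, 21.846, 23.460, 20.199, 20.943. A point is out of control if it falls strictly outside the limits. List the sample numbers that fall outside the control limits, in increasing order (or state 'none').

5

Compare each point to [19.970, 22.526]: sample 5 = 23.460 > UCL.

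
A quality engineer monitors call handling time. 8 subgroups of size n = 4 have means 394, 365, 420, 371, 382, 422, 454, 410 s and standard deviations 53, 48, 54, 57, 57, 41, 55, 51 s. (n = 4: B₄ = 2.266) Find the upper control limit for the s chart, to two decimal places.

s̄ = (53 + 48 + 54 + 57 + 57 + 41 + 55 + 51) / 8 = 52.0000
UCL_s = B₄·s̄ = 2.266 × 52.0000 = 117.8320

117.83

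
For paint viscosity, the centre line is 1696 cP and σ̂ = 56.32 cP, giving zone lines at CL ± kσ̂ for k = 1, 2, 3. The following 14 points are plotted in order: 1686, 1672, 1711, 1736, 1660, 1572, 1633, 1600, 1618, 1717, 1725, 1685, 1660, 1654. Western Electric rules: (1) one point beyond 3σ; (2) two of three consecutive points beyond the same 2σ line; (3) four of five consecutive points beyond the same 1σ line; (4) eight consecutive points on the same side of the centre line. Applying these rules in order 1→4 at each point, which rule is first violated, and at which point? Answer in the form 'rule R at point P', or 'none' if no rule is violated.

rule 3 at point 9

Zone of each point (C = within 1σ̂, B = 1σ̂–2σ̂, A = 2σ̂–3σ̂, * = beyond 3σ̂; sign = side of CL): 1:-C, 2:-C, 3:+C, 4:+C, 5:-C, 6:-A, 7:-B, 8:-B, 9:-B, 10:+C, 11:+C, 12:-C, 13:-C, 14:-C
Rule 3 (four of five consecutive points beyond the same 1σ limit) is satisfied at point 9.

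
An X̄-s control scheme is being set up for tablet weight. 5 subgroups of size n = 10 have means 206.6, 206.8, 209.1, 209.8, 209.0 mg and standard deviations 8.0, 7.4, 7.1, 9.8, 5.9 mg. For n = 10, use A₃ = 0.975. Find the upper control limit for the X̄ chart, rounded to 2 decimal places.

X̄̄ = (206.6 + 206.8 + 209.1 + 209.8 + 209.0) / 5 = 208.2600
s̄ = (8.0 + 7.4 + 7.1 + 9.8 + 5.9) / 5 = 7.6400
UCL = X̄̄ + A₃·s̄ = 208.2600 + 0.975 × 7.6400 = 215.7090

215.71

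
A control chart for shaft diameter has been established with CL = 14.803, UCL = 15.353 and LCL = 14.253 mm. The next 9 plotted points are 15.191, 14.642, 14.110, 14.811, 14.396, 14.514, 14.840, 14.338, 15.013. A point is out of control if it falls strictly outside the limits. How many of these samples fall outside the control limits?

1

Compare each point to [14.253, 15.353]: sample 3 = 14.110 < LCL.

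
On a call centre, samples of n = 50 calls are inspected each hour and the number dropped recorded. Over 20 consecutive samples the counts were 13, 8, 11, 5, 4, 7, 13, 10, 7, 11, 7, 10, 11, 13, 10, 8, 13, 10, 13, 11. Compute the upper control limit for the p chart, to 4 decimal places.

p̄ = Σdᵢ / (k·n) = 195 / (20 × 50) = 0.19500
UCL = p̄ + 3·√(p̄(1−p̄)/n) = 0.19500 + 3 × √(0.19500×0.80500/50) = 0.19500 + 3 × 0.05603 = 0.36309

0.3631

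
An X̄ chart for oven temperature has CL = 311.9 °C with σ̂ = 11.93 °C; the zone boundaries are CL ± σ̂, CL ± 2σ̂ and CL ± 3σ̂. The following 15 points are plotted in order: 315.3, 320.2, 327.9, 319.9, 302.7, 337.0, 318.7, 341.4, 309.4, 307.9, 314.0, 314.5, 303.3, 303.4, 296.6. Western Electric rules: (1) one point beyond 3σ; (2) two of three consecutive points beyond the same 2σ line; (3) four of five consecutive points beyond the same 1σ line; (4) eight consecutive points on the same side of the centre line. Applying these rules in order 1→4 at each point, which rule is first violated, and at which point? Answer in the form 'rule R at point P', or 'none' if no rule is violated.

rule 2 at point 8

Zone of each point (C = within 1σ̂, B = 1σ̂–2σ̂, A = 2σ̂–3σ̂, * = beyond 3σ̂; sign = side of CL): 1:+C, 2:+C, 3:+B, 4:+C, 5:-C, 6:+A, 7:+C, 8:+A, 9:-C, 10:-C, 11:+C, 12:+C, 13:-C, 14:-C, 15:-B
Rule 2 (two of three consecutive points beyond the same 2σ limit) is satisfied at point 8.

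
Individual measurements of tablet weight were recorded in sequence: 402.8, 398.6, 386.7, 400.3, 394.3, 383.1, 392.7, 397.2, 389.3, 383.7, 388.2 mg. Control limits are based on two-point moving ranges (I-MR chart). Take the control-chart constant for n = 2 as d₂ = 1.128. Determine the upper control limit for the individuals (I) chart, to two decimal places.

413.46

X̄ = (402.8 + 398.6 + 386.7 + 400.3 + 394.3 + 383.1 + 392.7 + 397.2 + 389.3 + 383.7 + 388.2) / 11 = 392.4455
Moving ranges: 4.2, 11.9, 13.6, 6.0, 11.2, 9.6, 4.5, 7.9, 5.6, 4.5; M̄R̄ = 79.0000 / 10 = 7.9000
UCL = X̄ + 3·M̄R̄/d₂ = 392.4455 + 3 × 7.9000 / 1.128 = 413.4561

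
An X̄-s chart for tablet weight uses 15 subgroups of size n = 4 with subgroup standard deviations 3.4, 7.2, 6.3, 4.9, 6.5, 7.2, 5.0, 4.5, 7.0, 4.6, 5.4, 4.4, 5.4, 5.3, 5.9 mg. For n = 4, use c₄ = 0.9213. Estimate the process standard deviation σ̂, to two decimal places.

6.01

s̄ = (3.4 + 7.2 + 6.3 + 4.9 + 6.5 + 7.2 + 5.0 + 4.5 + 7.0 + 4.6 + 5.4 + 4.4 + 5.4 + 5.3 + 5.9) / 15 = 5.5333
σ̂ = s̄ / c₄ = 5.5333 / 0.9213 = 6.0060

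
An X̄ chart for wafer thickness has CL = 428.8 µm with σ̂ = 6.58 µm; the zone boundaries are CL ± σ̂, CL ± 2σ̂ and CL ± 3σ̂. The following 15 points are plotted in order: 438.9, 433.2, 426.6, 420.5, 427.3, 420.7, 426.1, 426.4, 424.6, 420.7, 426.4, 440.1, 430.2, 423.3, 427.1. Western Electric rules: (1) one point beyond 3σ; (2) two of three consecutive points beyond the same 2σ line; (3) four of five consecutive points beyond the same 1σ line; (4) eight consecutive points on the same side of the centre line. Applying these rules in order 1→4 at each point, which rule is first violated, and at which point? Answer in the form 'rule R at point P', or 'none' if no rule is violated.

rule 4 at point 10

Zone of each point (C = within 1σ̂, B = 1σ̂–2σ̂, A = 2σ̂–3σ̂, * = beyond 3σ̂; sign = side of CL): 1:+B, 2:+C, 3:-C, 4:-B, 5:-C, 6:-B, 7:-C, 8:-C, 9:-C, 10:-B, 11:-C, 12:+B, 13:+C, 14:-C, 15:-C
Rule 4 (eight consecutive points on the same side of the centre line) is satisfied at point 10.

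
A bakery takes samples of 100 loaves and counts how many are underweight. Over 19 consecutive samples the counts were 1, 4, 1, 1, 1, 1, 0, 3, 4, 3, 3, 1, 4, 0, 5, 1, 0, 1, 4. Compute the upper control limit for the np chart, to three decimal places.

6.200

p̄ = Σdᵢ / (k·n) = 38 / (19 × 100) = 0.02000
UCL = np̄ + 3·√(np̄(1−p̄)) = 2.0000 + 3 × √(2.0000×0.98000) = 2.0000 + 3 × 1.4000 = 6.2000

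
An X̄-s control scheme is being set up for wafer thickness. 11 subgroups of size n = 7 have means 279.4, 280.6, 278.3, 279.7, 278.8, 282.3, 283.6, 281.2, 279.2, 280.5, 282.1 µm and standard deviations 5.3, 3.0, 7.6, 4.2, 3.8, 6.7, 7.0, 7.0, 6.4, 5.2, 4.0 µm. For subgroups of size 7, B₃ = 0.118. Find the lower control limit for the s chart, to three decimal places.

0.646

s̄ = (5.3 + 3.0 + 7.6 + 4.2 + 3.8 + 6.7 + 7.0 + 7.0 + 6.4 + 5.2 + 4.0) / 11 = 5.4727
LCL_s = B₃·s̄ = 0.118 × 5.4727 = 0.6458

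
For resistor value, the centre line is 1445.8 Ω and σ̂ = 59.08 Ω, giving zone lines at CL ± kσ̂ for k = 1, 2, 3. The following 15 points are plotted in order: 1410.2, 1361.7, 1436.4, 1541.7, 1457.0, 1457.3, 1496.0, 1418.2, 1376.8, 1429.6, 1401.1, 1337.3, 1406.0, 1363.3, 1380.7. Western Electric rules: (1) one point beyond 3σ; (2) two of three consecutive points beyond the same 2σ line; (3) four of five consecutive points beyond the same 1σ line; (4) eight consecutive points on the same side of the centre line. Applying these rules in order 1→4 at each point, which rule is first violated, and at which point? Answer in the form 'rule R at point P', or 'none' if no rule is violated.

Zone of each point (C = within 1σ̂, B = 1σ̂–2σ̂, A = 2σ̂–3σ̂, * = beyond 3σ̂; sign = side of CL): 1:-C, 2:-B, 3:-C, 4:+B, 5:+C, 6:+C, 7:+C, 8:-C, 9:-B, 10:-C, 11:-C, 12:-B, 13:-C, 14:-B, 15:-B
Rule 4 (eight consecutive points on the same side of the centre line) is satisfied at point 15.

rule 4 at point 15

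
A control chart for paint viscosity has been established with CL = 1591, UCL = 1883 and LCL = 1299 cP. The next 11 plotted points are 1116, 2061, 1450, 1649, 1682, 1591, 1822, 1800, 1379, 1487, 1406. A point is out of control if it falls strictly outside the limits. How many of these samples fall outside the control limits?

Compare each point to [1299, 1883]: sample 1 = 1116 < LCL; sample 2 = 2061 > UCL.

2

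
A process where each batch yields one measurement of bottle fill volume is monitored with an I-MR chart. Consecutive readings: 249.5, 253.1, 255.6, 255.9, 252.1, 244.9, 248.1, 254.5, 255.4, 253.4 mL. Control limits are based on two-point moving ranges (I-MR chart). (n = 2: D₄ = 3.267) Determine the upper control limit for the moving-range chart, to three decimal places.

Moving ranges: 3.6, 2.5, 0.3, 3.8, 7.2, 3.2, 6.4, 0.9, 2.0; M̄R̄ = 29.9000 / 9 = 3.3222
UCL_MR = D₄·M̄R̄ = 3.267 × 3.3222 = 10.8537

10.854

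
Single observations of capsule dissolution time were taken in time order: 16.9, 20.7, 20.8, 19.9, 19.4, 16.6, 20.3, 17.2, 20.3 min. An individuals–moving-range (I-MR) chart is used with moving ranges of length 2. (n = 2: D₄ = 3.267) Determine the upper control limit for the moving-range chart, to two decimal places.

Moving ranges: 3.8, 0.1, 0.9, 0.5, 2.8, 3.7, 3.1, 3.1; M̄R̄ = 18.0000 / 8 = 2.2500
UCL_MR = D₄·M̄R̄ = 3.267 × 2.2500 = 7.3507

7.35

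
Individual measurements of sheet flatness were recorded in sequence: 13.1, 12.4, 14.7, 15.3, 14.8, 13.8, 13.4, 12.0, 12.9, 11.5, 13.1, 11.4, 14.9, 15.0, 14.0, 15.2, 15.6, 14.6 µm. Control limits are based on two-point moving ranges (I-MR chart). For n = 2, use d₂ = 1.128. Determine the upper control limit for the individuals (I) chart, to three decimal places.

X̄ = (13.1 + 12.4 + 14.7 + 15.3 + 14.8 + 13.8 + 13.4 + 12.0 + 12.9 + 11.5 + 13.1 + 11.4 + 14.9 + 15.0 + 14.0 + 15.2 + 15.6 + 14.6) / 18 = 13.7611
Moving ranges: 0.7, 2.3, 0.6, 0.5, 1.0, 0.4, 1.4, 0.9, 1.4, 1.6, 1.7, 3.5, 0.1, 1.0, 1.2, 0.4, 1.0; M̄R̄ = 19.7000 / 17 = 1.1588
UCL = X̄ + 3·M̄R̄/d₂ = 13.7611 + 3 × 1.1588 / 1.128 = 16.8431

16.843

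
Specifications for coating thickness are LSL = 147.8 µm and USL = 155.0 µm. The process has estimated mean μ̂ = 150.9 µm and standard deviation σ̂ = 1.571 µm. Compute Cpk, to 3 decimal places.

0.658

Cpu = (USL − μ̂) / (3σ̂) = (155.0 − 150.9) / (3 × 1.571) = 0.8699; Cpl = (μ̂ − LSL) / (3σ̂) = (150.9 − 147.8) / (3 × 1.571) = 0.6578; Cpk = min(Cpu, Cpl) = 0.6578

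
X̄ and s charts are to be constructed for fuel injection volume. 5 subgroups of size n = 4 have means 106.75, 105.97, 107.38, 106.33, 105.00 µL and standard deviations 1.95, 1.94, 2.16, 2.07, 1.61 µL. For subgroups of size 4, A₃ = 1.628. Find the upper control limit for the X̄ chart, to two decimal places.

X̄̄ = (106.75 + 105.97 + 107.38 + 106.33 + 105.00) / 5 = 106.2860
s̄ = (1.95 + 1.94 + 2.16 + 2.07 + 1.61) / 5 = 1.9460
UCL = X̄̄ + A₃·s̄ = 106.2860 + 1.628 × 1.9460 = 109.4541

109.45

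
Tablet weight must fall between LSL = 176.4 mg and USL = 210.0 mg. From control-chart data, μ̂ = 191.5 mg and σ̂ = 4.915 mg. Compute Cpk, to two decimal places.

Cpu = (USL − μ̂) / (3σ̂) = (210.0 − 191.5) / (3 × 4.915) = 1.2547; Cpl = (μ̂ − LSL) / (3σ̂) = (191.5 − 176.4) / (3 × 4.915) = 1.0241; Cpk = min(Cpu, Cpl) = 1.0241

1.02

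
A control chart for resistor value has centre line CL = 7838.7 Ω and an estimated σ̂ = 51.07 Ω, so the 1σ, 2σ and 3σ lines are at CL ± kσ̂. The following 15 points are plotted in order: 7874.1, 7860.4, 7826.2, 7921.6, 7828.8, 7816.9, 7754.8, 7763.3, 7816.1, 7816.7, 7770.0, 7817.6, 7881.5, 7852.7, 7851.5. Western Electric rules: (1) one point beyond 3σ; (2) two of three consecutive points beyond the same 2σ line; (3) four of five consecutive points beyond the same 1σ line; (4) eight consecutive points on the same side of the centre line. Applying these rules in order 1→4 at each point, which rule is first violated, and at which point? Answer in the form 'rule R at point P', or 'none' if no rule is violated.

rule 4 at point 12

Zone of each point (C = within 1σ̂, B = 1σ̂–2σ̂, A = 2σ̂–3σ̂, * = beyond 3σ̂; sign = side of CL): 1:+C, 2:+C, 3:-C, 4:+B, 5:-C, 6:-C, 7:-B, 8:-B, 9:-C, 10:-C, 11:-B, 12:-C, 13:+C, 14:+C, 15:+C
Rule 4 (eight consecutive points on the same side of the centre line) is satisfied at point 12.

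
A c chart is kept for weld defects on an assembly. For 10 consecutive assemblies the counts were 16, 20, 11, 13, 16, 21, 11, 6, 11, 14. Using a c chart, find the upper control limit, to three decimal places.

c̄ = (16 + 20 + 11 + 13 + 16 + 21 + 11 + 6 + 11 + 14) / 10 = 139 / 10 = 13.9000
UCL = c̄ + 3√c̄ = 13.9000 + 3 × √13.9000 = 13.9000 + 3 × 3.7283 = 25.0848

25.085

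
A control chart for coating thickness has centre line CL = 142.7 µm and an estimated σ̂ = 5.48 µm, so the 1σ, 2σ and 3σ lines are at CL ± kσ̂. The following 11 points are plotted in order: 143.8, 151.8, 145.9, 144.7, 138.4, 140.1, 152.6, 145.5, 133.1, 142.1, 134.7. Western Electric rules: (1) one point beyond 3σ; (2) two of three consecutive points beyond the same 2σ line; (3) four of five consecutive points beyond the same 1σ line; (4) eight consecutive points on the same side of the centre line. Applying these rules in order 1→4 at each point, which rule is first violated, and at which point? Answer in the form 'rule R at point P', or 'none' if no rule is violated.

Zone of each point (C = within 1σ̂, B = 1σ̂–2σ̂, A = 2σ̂–3σ̂, * = beyond 3σ̂; sign = side of CL): 1:+C, 2:+B, 3:+C, 4:+C, 5:-C, 6:-C, 7:+B, 8:+C, 9:-B, 10:-C, 11:-B
No rule fires across all 11 points.

none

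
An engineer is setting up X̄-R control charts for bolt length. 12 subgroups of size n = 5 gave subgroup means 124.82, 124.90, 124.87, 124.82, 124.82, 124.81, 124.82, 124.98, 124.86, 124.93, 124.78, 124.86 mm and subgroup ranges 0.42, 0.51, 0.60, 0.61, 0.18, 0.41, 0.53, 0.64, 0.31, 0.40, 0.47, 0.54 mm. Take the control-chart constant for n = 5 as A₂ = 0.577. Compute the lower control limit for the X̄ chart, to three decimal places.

124.586

X̄̄ = (124.82 + 124.90 + 124.87 + 124.82 + 124.82 + 124.81 + 124.82 + 124.98 + 124.86 + 124.93 + 124.78 + 124.86) / 12 = 1498.2700 / 12 = 124.8558
R̄ = (0.42 + 0.51 + 0.60 + 0.61 + 0.18 + 0.41 + 0.53 + 0.64 + 0.31 + 0.40 + 0.47 + 0.54) / 12 = 5.6200 / 12 = 0.4683
LCL = X̄̄ − A₂·R̄ = 124.8558 − 0.577 × 0.4683 = 124.5856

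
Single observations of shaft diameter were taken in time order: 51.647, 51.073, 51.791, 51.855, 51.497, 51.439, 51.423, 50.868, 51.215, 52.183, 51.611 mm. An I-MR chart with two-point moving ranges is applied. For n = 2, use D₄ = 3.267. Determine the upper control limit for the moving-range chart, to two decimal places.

Moving ranges: 0.574, 0.718, 0.064, 0.358, 0.058, 0.016, 0.555, 0.347, 0.968, 0.572; M̄R̄ = 4.2300 / 10 = 0.4230
UCL_MR = D₄·M̄R̄ = 3.267 × 0.4230 = 1.3819

1.38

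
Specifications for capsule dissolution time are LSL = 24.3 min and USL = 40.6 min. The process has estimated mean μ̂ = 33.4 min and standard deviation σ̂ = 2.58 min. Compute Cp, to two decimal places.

Cp = (USL − LSL) / (6σ̂) = (40.6 − 24.3) / (6 × 2.58) = 16.3000 / 15.4800 = 1.0530

1.05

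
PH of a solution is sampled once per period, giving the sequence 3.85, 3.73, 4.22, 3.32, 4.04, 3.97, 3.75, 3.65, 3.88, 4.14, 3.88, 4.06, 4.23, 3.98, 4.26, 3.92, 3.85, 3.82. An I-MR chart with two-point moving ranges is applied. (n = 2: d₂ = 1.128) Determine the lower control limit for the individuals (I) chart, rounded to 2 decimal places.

X̄ = (3.85 + 3.73 + 4.22 + 3.32 + 4.04 + 3.97 + 3.75 + 3.65 + 3.88 + 4.14 + 3.88 + 4.06 + 4.23 + 3.98 + 4.26 + 3.92 + 3.85 + 3.82) / 18 = 3.9194
Moving ranges: 0.12, 0.49, 0.90, 0.72, 0.07, 0.22, 0.10, 0.23, 0.26, 0.26, 0.18, 0.17, 0.25, 0.28, 0.34, 0.07, 0.03; M̄R̄ = 4.6900 / 17 = 0.2759
LCL = X̄ − 3·M̄R̄/d₂ = 3.9194 − 3 × 0.2759 / 1.128 = 3.1857

3.19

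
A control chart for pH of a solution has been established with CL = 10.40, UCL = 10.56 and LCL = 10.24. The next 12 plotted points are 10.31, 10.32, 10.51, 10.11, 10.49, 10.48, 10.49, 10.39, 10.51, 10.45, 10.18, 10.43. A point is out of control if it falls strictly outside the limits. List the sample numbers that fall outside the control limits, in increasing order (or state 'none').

4, 11

Compare each point to [10.24, 10.56]: sample 4 = 10.11 < LCL; sample 11 = 10.18 < LCL.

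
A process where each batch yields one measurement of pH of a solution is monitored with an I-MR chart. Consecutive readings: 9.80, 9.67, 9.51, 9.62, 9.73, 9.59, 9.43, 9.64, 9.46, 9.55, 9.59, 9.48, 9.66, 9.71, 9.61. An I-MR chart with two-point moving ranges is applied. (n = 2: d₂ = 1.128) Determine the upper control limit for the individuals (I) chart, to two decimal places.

X̄ = (9.80 + 9.67 + 9.51 + 9.62 + 9.73 + 9.59 + 9.43 + 9.64 + 9.46 + 9.55 + 9.59 + 9.48 + 9.66 + 9.71 + 9.61) / 15 = 9.6033
Moving ranges: 0.13, 0.16, 0.11, 0.11, 0.14, 0.16, 0.21, 0.18, 0.09, 0.04, 0.11, 0.18, 0.05, 0.10; M̄R̄ = 1.7700 / 14 = 0.1264
UCL = X̄ + 3·M̄R̄/d₂ = 9.6033 + 3 × 0.1264 / 1.128 = 9.9396

9.94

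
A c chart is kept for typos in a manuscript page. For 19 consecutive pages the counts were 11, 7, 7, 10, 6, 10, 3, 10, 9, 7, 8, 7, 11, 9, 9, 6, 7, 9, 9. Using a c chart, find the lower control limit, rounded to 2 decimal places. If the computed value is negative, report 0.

0.00

c̄ = (11 + 7 + 7 + 10 + 6 + 10 + 3 + 10 + 9 + 7 + 8 + 7 + 11 + 9 + 9 + 6 + 7 + 9 + 9) / 19 = 155 / 19 = 8.1579
LCL = c̄ − 3√c̄ = 8.1579 − 3 × 2.8562 = -0.4107 → 0 (cannot be negative)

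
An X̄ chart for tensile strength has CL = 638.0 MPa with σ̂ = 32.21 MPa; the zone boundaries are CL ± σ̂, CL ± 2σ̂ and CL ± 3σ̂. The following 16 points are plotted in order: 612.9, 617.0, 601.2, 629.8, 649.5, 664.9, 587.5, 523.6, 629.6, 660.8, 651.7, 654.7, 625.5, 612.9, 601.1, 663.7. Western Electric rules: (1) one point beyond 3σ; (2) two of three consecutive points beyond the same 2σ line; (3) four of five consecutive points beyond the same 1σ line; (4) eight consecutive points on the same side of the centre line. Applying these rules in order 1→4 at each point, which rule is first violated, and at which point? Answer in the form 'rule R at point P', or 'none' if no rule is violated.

rule 1 at point 8

Zone of each point (C = within 1σ̂, B = 1σ̂–2σ̂, A = 2σ̂–3σ̂, * = beyond 3σ̂; sign = side of CL): 1:-C, 2:-C, 3:-B, 4:-C, 5:+C, 6:+C, 7:-B, 8:-*, 9:-C, 10:+C, 11:+C, 12:+C, 13:-C, 14:-C, 15:-B, 16:+C
Rule 1 (one point beyond the 3σ limits) is satisfied at point 8.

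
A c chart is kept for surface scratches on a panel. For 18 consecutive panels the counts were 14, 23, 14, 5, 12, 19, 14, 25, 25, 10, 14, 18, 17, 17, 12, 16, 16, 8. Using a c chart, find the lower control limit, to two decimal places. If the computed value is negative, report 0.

c̄ = (14 + 23 + 14 + 5 + 12 + 19 + 14 + 25 + 25 + 10 + 14 + 18 + 17 + 17 + 12 + 16 + 16 + 8) / 18 = 279 / 18 = 15.5000
LCL = c̄ − 3√c̄ = 15.5000 − 3 × 3.9370 = 3.6890

3.69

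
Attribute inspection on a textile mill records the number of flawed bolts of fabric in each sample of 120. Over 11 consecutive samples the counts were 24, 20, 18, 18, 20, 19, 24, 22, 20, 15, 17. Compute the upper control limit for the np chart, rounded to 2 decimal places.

p̄ = Σdᵢ / (k·n) = 217 / (11 × 120) = 0.16439
UCL = np̄ + 3·√(np̄(1−p̄)) = 19.7273 + 3 × √(19.7273×0.83561) = 19.7273 + 3 × 4.0601 = 31.9075

31.91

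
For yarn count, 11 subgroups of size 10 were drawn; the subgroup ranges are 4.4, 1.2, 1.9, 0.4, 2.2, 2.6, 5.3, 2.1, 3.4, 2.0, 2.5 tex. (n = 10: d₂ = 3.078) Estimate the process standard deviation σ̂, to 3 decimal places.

R̄ = (4.4 + 1.2 + 1.9 + 0.4 + 2.2 + 2.6 + 5.3 + 2.1 + 3.4 + 2.0 + 2.5) / 11 = 2.5455
σ̂ = R̄ / d₂ = 2.5455 / 3.078 = 0.8270

0.827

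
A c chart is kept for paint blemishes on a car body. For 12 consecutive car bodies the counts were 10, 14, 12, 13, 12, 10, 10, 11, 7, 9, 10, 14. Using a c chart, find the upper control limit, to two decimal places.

20.95

c̄ = (10 + 14 + 12 + 13 + 12 + 10 + 10 + 11 + 7 + 9 + 10 + 14) / 12 = 132 / 12 = 11.0000
UCL = c̄ + 3√c̄ = 11.0000 + 3 × √11.0000 = 11.0000 + 3 × 3.3166 = 20.9499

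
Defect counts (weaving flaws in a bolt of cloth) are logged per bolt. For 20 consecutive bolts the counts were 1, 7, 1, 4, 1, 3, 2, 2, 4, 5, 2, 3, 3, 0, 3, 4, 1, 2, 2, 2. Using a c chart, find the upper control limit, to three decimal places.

c̄ = (1 + 7 + 1 + 4 + 1 + 3 + 2 + 2 + 4 + 5 + 2 + 3 + 3 + 0 + 3 + 4 + 1 + 2 + 2 + 2) / 20 = 52 / 20 = 2.6000
UCL = c̄ + 3√c̄ = 2.6000 + 3 × √2.6000 = 2.6000 + 3 × 1.6125 = 7.4374

7.437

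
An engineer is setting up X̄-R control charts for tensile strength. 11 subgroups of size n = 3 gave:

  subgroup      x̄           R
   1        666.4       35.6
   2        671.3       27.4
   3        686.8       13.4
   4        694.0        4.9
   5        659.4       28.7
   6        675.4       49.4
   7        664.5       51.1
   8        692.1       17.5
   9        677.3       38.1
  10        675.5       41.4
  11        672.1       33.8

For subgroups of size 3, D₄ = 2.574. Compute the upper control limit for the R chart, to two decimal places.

R̄ = (35.6 + 27.4 + 13.4 + 4.9 + 28.7 + 49.4 + 51.1 + 17.5 + 38.1 + 41.4 + 33.8) / 11 = 341.3000 / 11 = 31.0273
UCL_R = D₄·R̄ = 2.574 × 31.0273 = 79.8642

79.86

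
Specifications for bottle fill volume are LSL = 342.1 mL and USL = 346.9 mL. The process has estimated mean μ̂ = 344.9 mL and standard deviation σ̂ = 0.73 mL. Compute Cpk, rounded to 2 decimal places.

0.91

Cpu = (USL − μ̂) / (3σ̂) = (346.9 − 344.9) / (3 × 0.73) = 0.9132; Cpl = (μ̂ − LSL) / (3σ̂) = (344.9 − 342.1) / (3 × 0.73) = 1.2785; Cpk = min(Cpu, Cpl) = 0.9132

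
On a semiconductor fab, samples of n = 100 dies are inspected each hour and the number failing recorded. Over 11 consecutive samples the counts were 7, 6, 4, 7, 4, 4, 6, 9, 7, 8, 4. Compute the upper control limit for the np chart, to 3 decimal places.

p̄ = Σdᵢ / (k·n) = 66 / (11 × 100) = 0.06000
UCL = np̄ + 3·√(np̄(1−p̄)) = 6.0000 + 3 × √(6.0000×0.94000) = 6.0000 + 3 × 2.3749 = 13.1246

13.125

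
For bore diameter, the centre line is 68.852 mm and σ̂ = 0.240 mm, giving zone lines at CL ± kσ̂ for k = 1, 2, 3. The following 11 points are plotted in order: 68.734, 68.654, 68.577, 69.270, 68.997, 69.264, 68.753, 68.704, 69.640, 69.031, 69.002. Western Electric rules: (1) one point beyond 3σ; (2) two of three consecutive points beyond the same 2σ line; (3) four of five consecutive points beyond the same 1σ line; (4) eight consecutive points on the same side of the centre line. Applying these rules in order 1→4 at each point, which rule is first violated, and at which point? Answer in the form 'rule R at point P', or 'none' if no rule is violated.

rule 1 at point 9

Zone of each point (C = within 1σ̂, B = 1σ̂–2σ̂, A = 2σ̂–3σ̂, * = beyond 3σ̂; sign = side of CL): 1:-C, 2:-C, 3:-B, 4:+B, 5:+C, 6:+B, 7:-C, 8:-C, 9:+*, 10:+C, 11:+C
Rule 1 (one point beyond the 3σ limits) is satisfied at point 9.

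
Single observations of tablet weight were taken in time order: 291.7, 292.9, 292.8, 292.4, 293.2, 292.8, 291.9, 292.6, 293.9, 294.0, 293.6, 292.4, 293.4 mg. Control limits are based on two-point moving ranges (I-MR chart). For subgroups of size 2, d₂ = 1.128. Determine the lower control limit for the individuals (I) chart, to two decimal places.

X̄ = (291.7 + 292.9 + 292.8 + 292.4 + 293.2 + 292.8 + 291.9 + 292.6 + 293.9 + 294.0 + 293.6 + 292.4 + 293.4) / 13 = 292.8923
Moving ranges: 1.2, 0.1, 0.4, 0.8, 0.4, 0.9, 0.7, 1.3, 0.1, 0.4, 1.2, 1.0; M̄R̄ = 8.5000 / 12 = 0.7083
LCL = X̄ − 3·M̄R̄/d₂ = 292.8923 − 3 × 0.7083 / 1.128 = 291.0084

291.01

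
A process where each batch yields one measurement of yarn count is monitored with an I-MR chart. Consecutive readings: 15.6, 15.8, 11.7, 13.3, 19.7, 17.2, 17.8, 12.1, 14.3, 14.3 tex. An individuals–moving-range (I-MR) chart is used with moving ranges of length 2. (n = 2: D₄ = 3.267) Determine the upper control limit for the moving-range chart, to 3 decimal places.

Moving ranges: 0.2, 4.1, 1.6, 6.4, 2.5, 0.6, 5.7, 2.2, 0.0; M̄R̄ = 23.3000 / 9 = 2.5889
UCL_MR = D₄·M̄R̄ = 3.267 × 2.5889 = 8.4579

8.458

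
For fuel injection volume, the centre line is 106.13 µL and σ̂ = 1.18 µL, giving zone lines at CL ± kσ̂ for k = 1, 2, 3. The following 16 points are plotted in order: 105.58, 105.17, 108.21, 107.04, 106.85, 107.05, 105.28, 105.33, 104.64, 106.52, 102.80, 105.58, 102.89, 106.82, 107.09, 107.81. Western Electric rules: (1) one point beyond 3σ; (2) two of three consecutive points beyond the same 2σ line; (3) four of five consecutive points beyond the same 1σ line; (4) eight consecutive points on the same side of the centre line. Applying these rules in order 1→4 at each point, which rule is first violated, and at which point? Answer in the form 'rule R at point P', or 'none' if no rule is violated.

rule 2 at point 13

Zone of each point (C = within 1σ̂, B = 1σ̂–2σ̂, A = 2σ̂–3σ̂, * = beyond 3σ̂; sign = side of CL): 1:-C, 2:-C, 3:+B, 4:+C, 5:+C, 6:+C, 7:-C, 8:-C, 9:-B, 10:+C, 11:-A, 12:-C, 13:-A, 14:+C, 15:+C, 16:+B
Rule 2 (two of three consecutive points beyond the same 2σ limit) is satisfied at point 13.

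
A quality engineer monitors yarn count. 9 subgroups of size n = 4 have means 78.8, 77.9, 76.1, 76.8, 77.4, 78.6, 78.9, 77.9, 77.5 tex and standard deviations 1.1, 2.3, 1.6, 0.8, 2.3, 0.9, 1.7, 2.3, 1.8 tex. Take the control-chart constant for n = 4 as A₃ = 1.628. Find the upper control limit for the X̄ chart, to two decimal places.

X̄̄ = (78.8 + 77.9 + 76.1 + 76.8 + 77.4 + 78.6 + 78.9 + 77.9 + 77.5) / 9 = 77.7667
s̄ = (1.1 + 2.3 + 1.6 + 0.8 + 2.3 + 0.9 + 1.7 + 2.3 + 1.8) / 9 = 1.6444
UCL = X̄̄ + A₃·s̄ = 77.7667 + 1.628 × 1.6444 = 80.4438

80.44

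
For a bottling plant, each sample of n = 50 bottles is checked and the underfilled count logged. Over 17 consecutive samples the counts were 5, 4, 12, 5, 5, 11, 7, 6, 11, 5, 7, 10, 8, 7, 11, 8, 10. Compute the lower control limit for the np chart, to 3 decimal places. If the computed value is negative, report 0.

0.082

p̄ = Σdᵢ / (k·n) = 132 / (17 × 50) = 0.15529
LCL = np̄ − 3·√(np̄(1−p̄)) = 7.7647 − 3 × 2.5610 = 0.0816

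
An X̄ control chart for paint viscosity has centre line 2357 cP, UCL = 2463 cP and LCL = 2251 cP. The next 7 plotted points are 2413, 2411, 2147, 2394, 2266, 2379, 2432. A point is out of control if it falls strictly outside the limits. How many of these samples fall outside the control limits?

1

Compare each point to [2251, 2463]: sample 3 = 2147 < LCL.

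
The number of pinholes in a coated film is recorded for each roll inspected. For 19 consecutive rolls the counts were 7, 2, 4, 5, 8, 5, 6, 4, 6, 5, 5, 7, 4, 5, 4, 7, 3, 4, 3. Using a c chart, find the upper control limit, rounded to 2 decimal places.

c̄ = (7 + 2 + 4 + 5 + 8 + 5 + 6 + 4 + 6 + 5 + 5 + 7 + 4 + 5 + 4 + 7 + 3 + 4 + 3) / 19 = 94 / 19 = 4.9474
UCL = c̄ + 3√c̄ = 4.9474 + 3 × √4.9474 = 4.9474 + 3 × 2.2243 = 11.6202

11.62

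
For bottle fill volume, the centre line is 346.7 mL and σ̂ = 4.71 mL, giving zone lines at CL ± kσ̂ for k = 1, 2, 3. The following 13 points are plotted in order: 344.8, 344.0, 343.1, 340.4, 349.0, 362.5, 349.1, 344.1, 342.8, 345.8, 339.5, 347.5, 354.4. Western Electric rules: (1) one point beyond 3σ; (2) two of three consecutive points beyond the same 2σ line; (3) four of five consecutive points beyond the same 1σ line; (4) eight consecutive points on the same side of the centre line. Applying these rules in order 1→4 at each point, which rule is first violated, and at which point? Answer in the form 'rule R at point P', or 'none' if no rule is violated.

Zone of each point (C = within 1σ̂, B = 1σ̂–2σ̂, A = 2σ̂–3σ̂, * = beyond 3σ̂; sign = side of CL): 1:-C, 2:-C, 3:-C, 4:-B, 5:+C, 6:+*, 7:+C, 8:-C, 9:-C, 10:-C, 11:-B, 12:+C, 13:+B
Rule 1 (one point beyond the 3σ limits) is satisfied at point 6.

rule 1 at point 6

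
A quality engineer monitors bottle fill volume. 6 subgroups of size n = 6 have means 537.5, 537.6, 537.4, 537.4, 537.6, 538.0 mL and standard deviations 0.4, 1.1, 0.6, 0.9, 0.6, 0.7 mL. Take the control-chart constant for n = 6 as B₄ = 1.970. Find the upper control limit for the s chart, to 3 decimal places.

1.412

s̄ = (0.4 + 1.1 + 0.6 + 0.9 + 0.6 + 0.7) / 6 = 0.7167
UCL_s = B₄·s̄ = 1.970 × 0.7167 = 1.4118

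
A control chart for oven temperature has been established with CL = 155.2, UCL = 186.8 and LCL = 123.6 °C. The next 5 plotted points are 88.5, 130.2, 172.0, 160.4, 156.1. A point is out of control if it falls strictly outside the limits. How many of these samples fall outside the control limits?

Compare each point to [123.6, 186.8]: sample 1 = 88.5 < LCL.

1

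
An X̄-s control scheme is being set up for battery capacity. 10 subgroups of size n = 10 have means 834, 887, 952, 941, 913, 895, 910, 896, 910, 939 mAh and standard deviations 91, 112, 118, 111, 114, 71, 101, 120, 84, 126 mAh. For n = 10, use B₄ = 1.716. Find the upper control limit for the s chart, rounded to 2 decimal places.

179.84

s̄ = (91 + 112 + 118 + 111 + 114 + 71 + 101 + 120 + 84 + 126) / 10 = 104.8000
UCL_s = B₄·s̄ = 1.716 × 104.8000 = 179.8368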